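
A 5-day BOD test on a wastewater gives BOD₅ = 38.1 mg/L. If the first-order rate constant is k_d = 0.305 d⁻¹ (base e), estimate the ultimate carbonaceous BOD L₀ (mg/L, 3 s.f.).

BOD₅ = L₀(1 − e^(−5k_d)) ⇒ L₀ = BOD₅ / (1 − e^(−5×0.305))
= 38.1 / (1 − 0.2176) = 38.1 / 0.7824 = 48.70 mg/L.

L₀ ≈ 48.7 mg/L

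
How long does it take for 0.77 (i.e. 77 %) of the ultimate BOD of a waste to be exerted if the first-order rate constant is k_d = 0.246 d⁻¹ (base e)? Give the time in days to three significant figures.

t ≈ 5.97 d

y/L₀ = 1 − e^(−k_d t) = 0.77 ⇒ e^(−k_d t) = 0.230
t = −ln(0.230) / 0.246 = 1.470 / 0.246 = 5.974 d.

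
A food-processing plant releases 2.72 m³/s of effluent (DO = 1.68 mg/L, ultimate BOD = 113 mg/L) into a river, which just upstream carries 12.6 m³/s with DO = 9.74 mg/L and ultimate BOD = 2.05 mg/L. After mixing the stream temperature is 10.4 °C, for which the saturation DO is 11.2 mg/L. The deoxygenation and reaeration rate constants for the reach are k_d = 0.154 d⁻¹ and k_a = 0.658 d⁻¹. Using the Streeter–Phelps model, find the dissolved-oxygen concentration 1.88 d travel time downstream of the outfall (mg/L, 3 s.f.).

Mixed DO = (12.6×9.74 + 2.72×1.68)/(12.6+2.72) = 127.3/15.32 = 8.309 mg/L.
Mixed L₀ = (12.6×2.05 + 2.72×113)/(15.32) = 333.2/15.32 = 21.75 mg/L.
Initial deficit D₀ = C_s − DO₀ = 11.2 − 8.309 = 2.891 mg/L.
D(1.88) = [0.154×21.75/(0.658−0.154)](e^(−0.154×1.88) − e^(−0.658×1.88)) + 2.891 e^(−0.658×1.88)
= 6.645 × (0.7486 − 0.2902) + 2.891 × 0.2902 = 3.885 mg/L.
DO = 11.2 − 3.885 = 7.315 mg/L.

DO ≈ 7.31 mg/L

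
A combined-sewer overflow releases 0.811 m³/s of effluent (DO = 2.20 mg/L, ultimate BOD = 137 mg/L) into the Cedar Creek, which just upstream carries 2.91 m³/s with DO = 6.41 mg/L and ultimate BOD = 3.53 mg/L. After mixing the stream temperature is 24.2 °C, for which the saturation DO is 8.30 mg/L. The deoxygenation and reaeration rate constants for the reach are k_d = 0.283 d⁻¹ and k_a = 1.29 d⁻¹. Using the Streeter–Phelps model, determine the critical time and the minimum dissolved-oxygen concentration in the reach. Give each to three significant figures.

t_c ≈ 1.14 d; minimum DO ≈ 3.12 mg/L

Mixed DO = (2.91×6.41 + 0.811×2.20)/(2.91+0.811) = 20.44/3.721 = 5.492 mg/L.
Mixed L₀ = (2.91×3.53 + 0.811×137)/(3.721) = 121.4/3.721 = 32.62 mg/L.
Initial deficit D₀ = C_s − DO₀ = 8.30 − 5.492 = 2.808 mg/L.
t_c = (1/1.007) ln[(1.29/0.283)(1 − 2.808×1.007/(0.283×32.62))] = 0.9930 × ln(3.162) = 1.143 d.
D_c = (0.283/1.29) × 32.62 × e^(−0.283×1.143) = 0.2194 × 32.62 × 0.7236 = 5.178 mg/L.
Minimum DO = 8.30 − 5.178 = 3.122 mg/L.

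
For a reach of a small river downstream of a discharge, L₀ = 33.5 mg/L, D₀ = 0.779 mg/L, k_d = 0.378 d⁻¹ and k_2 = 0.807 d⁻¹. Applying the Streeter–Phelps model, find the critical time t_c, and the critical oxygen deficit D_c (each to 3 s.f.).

At the critical point dD/dt = 0, so k_d L₀ e^(−k_d t) = k_2 D. Substituting D(t) from the Streeter–Phelps equation and solving for t gives
t_c = ln[(k_2/k_d)(1 − D₀(k_2−k_d)/(k_d L₀))] / (k_2−k_d).
Here k_2−k_d = 0.4290 d⁻¹ and 1 − D₀(k_2−k_d)/(k_d L₀) = 1 − 0.779×0.4290/(0.378×33.5) = 0.9736, so
t_c = ln(2.135 × 0.9736) / 0.4290 = 0.7317 / 0.4290 = 1.706 d.
L(t_c) = L₀ e^(−k_d t_c) = 33.5 × 0.5248 = 17.58 mg/L, and at the critical point k_2 D_c = k_d L, so D_c = (0.378/0.807) × 17.58 = 8.235 mg/L.

t_c ≈ 1.71 d; D_c ≈ 8.24 mg/L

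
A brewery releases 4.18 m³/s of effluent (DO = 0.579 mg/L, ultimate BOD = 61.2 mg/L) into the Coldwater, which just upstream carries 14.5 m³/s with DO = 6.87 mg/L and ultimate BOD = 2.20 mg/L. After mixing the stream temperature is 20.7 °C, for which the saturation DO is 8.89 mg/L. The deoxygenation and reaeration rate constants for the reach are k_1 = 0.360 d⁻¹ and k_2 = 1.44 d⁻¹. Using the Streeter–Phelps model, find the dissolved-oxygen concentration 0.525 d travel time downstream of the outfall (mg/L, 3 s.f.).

DO ≈ 5.44 mg/L

Mixed DO = (14.5×6.87 + 4.18×0.579)/(14.5+4.18) = 102.0/18.68 = 5.462 mg/L.
Mixed L₀ = (14.5×2.20 + 4.18×61.2)/(18.68) = 287.7/18.68 = 15.40 mg/L.
Initial deficit D₀ = C_s − DO₀ = 8.89 − 5.462 = 3.428 mg/L.
D(0.525) = [0.360×15.40/(1.44−0.360)](e^(−0.360×0.525) − e^(−1.44×0.525)) + 3.428 e^(−1.44×0.525)
= 5.134 × (0.8278 − 0.4695) + 3.428 × 0.4695 = 3.449 mg/L.
DO = 8.89 − 3.449 = 5.441 mg/L.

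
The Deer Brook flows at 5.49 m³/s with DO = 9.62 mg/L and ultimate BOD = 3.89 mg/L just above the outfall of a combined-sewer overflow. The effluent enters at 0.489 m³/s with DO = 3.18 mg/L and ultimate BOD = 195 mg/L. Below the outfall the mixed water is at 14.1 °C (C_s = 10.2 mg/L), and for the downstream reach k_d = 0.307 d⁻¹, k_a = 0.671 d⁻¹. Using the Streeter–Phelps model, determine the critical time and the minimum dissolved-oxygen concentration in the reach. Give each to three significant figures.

t_c ≈ 1.96 d; minimum DO ≈ 5.30 mg/L

Mixed DO = (5.49×9.62 + 0.489×3.18)/(5.49+0.489) = 54.37/5.979 = 9.093 mg/L.
Mixed L₀ = (5.49×3.89 + 0.489×195)/(5.979) = 116.7/5.979 = 19.52 mg/L.
Initial deficit D₀ = C_s − DO₀ = 10.2 − 9.093 = 1.107 mg/L.
t_c = (1/0.3640) ln[(0.671/0.307)(1 − 1.107×0.3640/(0.307×19.52))] = 2.747 × ln(2.039) = 1.957 d.
D_c = (0.307/0.671) × 19.52 × e^(−0.307×1.957) = 0.4575 × 19.52 × 0.5484 = 4.898 mg/L.
Minimum DO = 10.2 − 4.898 = 5.302 mg/L.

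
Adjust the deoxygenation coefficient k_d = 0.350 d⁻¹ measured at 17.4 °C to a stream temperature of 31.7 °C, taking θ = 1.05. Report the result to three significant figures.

k_d(T₂) = k_d(T₁) · θ^(T₂−T₁) = 0.350 × 1.05^(31.7−17.4)
= 0.350 × 1.05^14.3 = 0.350 × 2.009 = 0.7032 d⁻¹.

k_d ≈ 0.703 d⁻¹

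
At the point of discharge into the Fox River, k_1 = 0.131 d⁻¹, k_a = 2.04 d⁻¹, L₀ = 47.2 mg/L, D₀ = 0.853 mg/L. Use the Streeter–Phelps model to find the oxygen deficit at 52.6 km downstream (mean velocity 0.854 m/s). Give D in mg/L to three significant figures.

D ≈ 2.39 mg/L

Travel time t = x/v = 52.6 km / (0.854 m/s) = 52600 m / 0.854 m/s = 61590 s = 0.7129 d.
k_1 L₀/(k_a−k_1) = 0.131×47.2/(2.04−0.131) = 6.183/1.909 = 3.239 mg/L.
e^(−k_1 t) = e^(−0.131×0.7129) = 0.9108; e^(−k_a t) = e^(−2.04×0.7129) = 0.2336.
D = 3.239 × (0.9108 − 0.2336) + 0.853 × 0.2336 = 2.194 + 0.1992 = 2.393 mg/L.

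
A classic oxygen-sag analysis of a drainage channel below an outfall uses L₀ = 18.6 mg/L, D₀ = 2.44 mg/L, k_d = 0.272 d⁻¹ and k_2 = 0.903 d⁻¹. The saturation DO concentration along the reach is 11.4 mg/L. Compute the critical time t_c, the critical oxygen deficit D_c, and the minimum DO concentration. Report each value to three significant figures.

With k_2/k_d = 3.320 and 1 − D₀(k_2−k_d)/(k_d L₀) = 0.6957,
t_c = ln(3.320 × 0.6957) / (0.903 − 0.272) = ln(2.310) / 0.6310 = 0.8370/0.6310 = 1.327 d.
L(t_c) = L₀ e^(−k_d t_c) = 18.6 × 0.6971 = 12.97 mg/L, and at the critical point k_2 D_c = k_d L, so D_c = (0.272/0.903) × 12.97 = 3.906 mg/L.
Minimum DO = C_s − D_c = 11.4 − 3.906 = 7.494 mg/L.

t_c ≈ 1.33 d; D_c ≈ 3.91 mg/L; min DO ≈ 7.49 mg/L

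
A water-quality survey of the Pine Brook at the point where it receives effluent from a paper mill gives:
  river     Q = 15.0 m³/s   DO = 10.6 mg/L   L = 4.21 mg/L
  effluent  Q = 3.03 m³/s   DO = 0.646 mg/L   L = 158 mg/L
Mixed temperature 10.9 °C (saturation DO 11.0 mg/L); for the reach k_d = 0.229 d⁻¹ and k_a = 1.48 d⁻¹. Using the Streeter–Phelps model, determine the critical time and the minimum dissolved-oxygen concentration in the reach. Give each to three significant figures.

Mixed DO = (15.0×10.6 + 3.03×0.646)/(15.0+3.03) = 161.0/18.03 = 8.927 mg/L.
Mixed L₀ = (15.0×4.21 + 3.03×158)/(18.03) = 541.9/18.03 = 30.05 mg/L.
Initial deficit D₀ = C_s − DO₀ = 11.0 − 8.927 = 2.073 mg/L.
t_c = (1/1.251) ln[(1.48/0.229)(1 − 2.073×1.251/(0.229×30.05))] = 0.7994 × ln(4.028) = 1.114 d.
D_c = (0.229/1.48) × 30.05 × e^(−0.229×1.114) = 0.1547 × 30.05 × 0.7749 = 3.604 mg/L.
Minimum DO = 11.0 − 3.604 = 7.396 mg/L.

t_c ≈ 1.11 d; minimum DO ≈ 7.40 mg/L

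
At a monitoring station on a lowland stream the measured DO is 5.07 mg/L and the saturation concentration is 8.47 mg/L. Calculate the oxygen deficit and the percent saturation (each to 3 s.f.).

D = C_s − C = 8.47 − 5.07 = 3.40 mg/L.
% saturation = 5.07/8.47 × 100 = 59.9 %.

D ≈ 3.40 mg/L; 59.9 % saturation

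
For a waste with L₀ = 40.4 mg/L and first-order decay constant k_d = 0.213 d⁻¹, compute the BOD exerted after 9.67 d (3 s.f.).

y_t = L₀(1 − e^(−k_d t)) = 40.4 × (1 − e^(−0.213×9.67))
= 40.4 × (1 − 0.1275) = 40.4 × 0.8725 = 35.25 mg/L.

y ≈ 35.2 mg/L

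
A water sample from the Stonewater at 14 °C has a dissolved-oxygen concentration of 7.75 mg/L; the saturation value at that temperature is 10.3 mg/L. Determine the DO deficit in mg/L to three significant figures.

D ≈ 2.55 mg/L

D = C_s − C = 10.3 − 7.75 = 2.55 mg/L.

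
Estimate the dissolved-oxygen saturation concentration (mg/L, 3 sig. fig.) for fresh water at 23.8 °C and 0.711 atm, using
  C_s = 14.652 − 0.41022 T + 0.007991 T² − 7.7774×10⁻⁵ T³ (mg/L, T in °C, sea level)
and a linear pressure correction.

C_s ≈ 5.95 mg/L

At sea level: C_s = 14.652 − 0.41022×23.8 + 0.007991×23.8² − 7.7774×10⁻⁵×23.8³ = 8.367 mg/L.
Pressure correction: C_s' = 8.367 × 0.711 = 5.949 mg/L.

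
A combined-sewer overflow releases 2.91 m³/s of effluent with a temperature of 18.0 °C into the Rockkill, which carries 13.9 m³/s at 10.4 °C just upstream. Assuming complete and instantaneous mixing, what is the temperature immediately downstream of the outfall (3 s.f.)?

Flow-weighted mixing: C = (Q_r C_r + Q_w C_w)/(Q_r + Q_w)
= (13.9×10.4 + 2.91×18.0)/(13.9 + 2.91) = 196.9/16.81 = 11.72 °C.

11.7 °C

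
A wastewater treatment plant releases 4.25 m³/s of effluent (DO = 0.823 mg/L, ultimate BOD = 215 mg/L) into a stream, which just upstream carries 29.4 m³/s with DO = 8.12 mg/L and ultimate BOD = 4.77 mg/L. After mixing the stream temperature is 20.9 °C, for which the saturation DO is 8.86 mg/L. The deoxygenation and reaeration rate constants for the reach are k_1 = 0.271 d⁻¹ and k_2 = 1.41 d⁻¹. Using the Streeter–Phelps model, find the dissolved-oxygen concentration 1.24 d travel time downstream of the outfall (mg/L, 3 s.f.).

DO ≈ 4.54 mg/L

Mixed DO = (29.4×8.12 + 4.25×0.823)/(29.4+4.25) = 242.2/33.65 = 7.198 mg/L.
Mixed L₀ = (29.4×4.77 + 4.25×215)/(33.65) = 1054/33.65 = 31.32 mg/L.
Initial deficit D₀ = C_s − DO₀ = 8.86 − 7.198 = 1.662 mg/L.
D(1.24) = [0.271×31.32/(1.41−0.271)](e^(−0.271×1.24) − e^(−1.41×1.24)) + 1.662 e^(−1.41×1.24)
= 7.452 × (0.7146 − 0.1741) + 1.662 × 0.1741 = 4.318 mg/L.
DO = 8.86 − 4.318 = 4.542 mg/L.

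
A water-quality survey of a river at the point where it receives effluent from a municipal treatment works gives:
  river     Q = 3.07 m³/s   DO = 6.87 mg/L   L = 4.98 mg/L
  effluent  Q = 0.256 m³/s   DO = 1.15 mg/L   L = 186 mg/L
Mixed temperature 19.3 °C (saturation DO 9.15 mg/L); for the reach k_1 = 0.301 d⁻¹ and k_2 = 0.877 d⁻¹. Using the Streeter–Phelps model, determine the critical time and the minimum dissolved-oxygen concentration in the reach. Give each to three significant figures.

t_c ≈ 1.30 d; minimum DO ≈ 4.76 mg/L

Mixed DO = (3.07×6.87 + 0.256×1.15)/(3.07+0.256) = 21.39/3.326 = 6.430 mg/L.
Mixed L₀ = (3.07×4.98 + 0.256×186)/(3.326) = 62.90/3.326 = 18.91 mg/L.
Initial deficit D₀ = C_s − DO₀ = 9.15 − 6.430 = 2.720 mg/L.
t_c = (1/0.5760) ln[(0.877/0.301)(1 − 2.720×0.5760/(0.301×18.91))] = 1.736 × ln(2.112) = 1.298 d.
D_c = (0.301/0.877) × 18.91 × e^(−0.301×1.298) = 0.3432 × 18.91 × 0.6766 = 4.392 mg/L.
Minimum DO = 9.15 − 4.392 = 4.758 mg/L.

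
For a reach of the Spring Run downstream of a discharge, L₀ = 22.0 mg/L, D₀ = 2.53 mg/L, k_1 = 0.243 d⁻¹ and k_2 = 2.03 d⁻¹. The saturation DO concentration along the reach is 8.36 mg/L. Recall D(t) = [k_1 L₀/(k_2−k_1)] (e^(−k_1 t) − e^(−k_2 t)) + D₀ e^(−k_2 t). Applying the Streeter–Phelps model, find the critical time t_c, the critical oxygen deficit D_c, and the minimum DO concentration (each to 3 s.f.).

With k_2/k_1 = 8.354 and 1 − D₀(k_2−k_1)/(k_1 L₀) = 0.1543,
t_c = ln(8.354 × 0.1543) / (2.03 − 0.243) = ln(1.289) / 1.787 = 0.2539/1.787 = 0.1421 d.
D_c = (k_1/k_2) L₀ e^(−k_1 t_c) = (0.243/2.03) × 22.0 × e^(−0.243×0.1421) = 0.1197 × 22.0 × 0.9661 = 2.544 mg/L.
Minimum DO = C_s − D_c = 8.36 − 2.544 = 5.816 mg/L.

t_c ≈ 0.142 d; D_c ≈ 2.54 mg/L; min DO ≈ 5.82 mg/L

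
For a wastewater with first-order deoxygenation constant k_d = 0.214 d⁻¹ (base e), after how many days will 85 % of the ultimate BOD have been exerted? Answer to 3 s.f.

t ≈ 8.87 d

y/L₀ = 1 − e^(−k_d t) = 0.85 ⇒ e^(−k_d t) = 0.150
t = −ln(0.150) / 0.214 = 1.897 / 0.214 = 8.865 d.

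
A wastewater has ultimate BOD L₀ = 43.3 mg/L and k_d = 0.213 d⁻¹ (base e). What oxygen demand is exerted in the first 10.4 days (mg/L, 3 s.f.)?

y_t = L₀(1 − e^(−k_d t)) = 43.3 × (1 − e^(−0.213×10.4))
= 43.3 × (1 − 0.1091) = 43.3 × 0.8909 = 38.57 mg/L.

y ≈ 38.6 mg/L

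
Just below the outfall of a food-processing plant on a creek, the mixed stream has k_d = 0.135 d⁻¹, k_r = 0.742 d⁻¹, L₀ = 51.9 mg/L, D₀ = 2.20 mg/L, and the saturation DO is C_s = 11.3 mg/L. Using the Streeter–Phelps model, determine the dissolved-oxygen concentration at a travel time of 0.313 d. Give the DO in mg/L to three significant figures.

k_d L₀/(k_r−k_d) = 0.135×51.9/(0.742−0.135) = 7.006/0.6070 = 11.54 mg/L.
e^(−k_d t) = e^(−0.135×0.3130) = 0.9586; e^(−k_r t) = e^(−0.742×0.3130) = 0.7928.
D = 11.54 × (0.9586 − 0.7928) + 2.20 × 0.7928 = 1.915 + 1.744 = 3.659 mg/L.
DO = C_s − D = 11.3 − 3.659 = 7.641 mg/L.

DO ≈ 7.64 mg/L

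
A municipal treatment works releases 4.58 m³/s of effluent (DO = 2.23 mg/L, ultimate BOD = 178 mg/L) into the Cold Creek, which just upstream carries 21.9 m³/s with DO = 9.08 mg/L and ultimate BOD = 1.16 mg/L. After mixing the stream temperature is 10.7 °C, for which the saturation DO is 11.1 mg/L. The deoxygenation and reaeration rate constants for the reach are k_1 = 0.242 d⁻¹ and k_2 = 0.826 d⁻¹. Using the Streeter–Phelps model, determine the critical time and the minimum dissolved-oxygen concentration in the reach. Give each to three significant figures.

Mixed DO = (21.9×9.08 + 4.58×2.23)/(21.9+4.58) = 209.1/26.48 = 7.895 mg/L.
Mixed L₀ = (21.9×1.16 + 4.58×178)/(26.48) = 840.6/26.48 = 31.75 mg/L.
Initial deficit D₀ = C_s − DO₀ = 11.1 − 7.895 = 3.205 mg/L.
t_c = (1/0.5840) ln[(0.826/0.242)(1 − 3.205×0.5840/(0.242×31.75))] = 1.712 × ln(2.582) = 1.624 d.
D_c = (0.242/0.826) × 31.75 × e^(−0.242×1.624) = 0.2930 × 31.75 × 0.6750 = 6.278 mg/L.
Minimum DO = 11.1 − 6.278 = 4.822 mg/L.

t_c ≈ 1.62 d; minimum DO ≈ 4.82 mg/L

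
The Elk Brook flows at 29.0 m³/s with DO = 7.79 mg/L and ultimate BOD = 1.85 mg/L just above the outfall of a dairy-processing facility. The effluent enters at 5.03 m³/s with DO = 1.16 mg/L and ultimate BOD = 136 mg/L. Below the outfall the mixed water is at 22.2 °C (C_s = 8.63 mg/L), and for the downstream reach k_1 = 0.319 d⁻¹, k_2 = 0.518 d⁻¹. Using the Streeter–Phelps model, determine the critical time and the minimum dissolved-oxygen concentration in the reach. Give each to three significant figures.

Mixed DO = (29.0×7.79 + 5.03×1.16)/(29.0+5.03) = 231.7/34.03 = 6.810 mg/L.
Mixed L₀ = (29.0×1.85 + 5.03×136)/(34.03) = 737.7/34.03 = 21.68 mg/L.
Initial deficit D₀ = C_s − DO₀ = 8.63 − 6.810 = 1.820 mg/L.
t_c = (1/0.1990) ln[(0.518/0.319)(1 − 1.820×0.1990/(0.319×21.68))] = 5.025 × ln(1.539) = 2.166 d.
D_c = (0.319/0.518) × 21.68 × e^(−0.319×2.166) = 0.6158 × 21.68 × 0.5011 = 6.690 mg/L.
Minimum DO = 8.63 − 6.690 = 1.940 mg/L.

t_c ≈ 2.17 d; minimum DO ≈ 1.94 mg/L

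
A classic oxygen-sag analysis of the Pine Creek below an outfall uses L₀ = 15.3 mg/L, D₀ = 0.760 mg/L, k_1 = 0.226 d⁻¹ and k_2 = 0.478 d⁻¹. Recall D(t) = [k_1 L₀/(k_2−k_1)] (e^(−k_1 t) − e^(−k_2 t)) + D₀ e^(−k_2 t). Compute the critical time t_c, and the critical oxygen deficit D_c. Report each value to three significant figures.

At the critical point dD/dt = 0, so k_1 L₀ e^(−k_1 t) = k_2 D. Substituting D(t) from the Streeter–Phelps equation and solving for t gives
t_c = ln[(k_2/k_1)(1 − D₀(k_2−k_1)/(k_1 L₀))] / (k_2−k_1).
Here k_2−k_1 = 0.2520 d⁻¹ and 1 − D₀(k_2−k_1)/(k_1 L₀) = 1 − 0.760×0.2520/(0.226×15.3) = 0.9446, so
t_c = ln(2.115 × 0.9446) / 0.2520 = 0.6921 / 0.2520 = 2.746 d.
L(t_c) = L₀ e^(−k_1 t_c) = 15.3 × 0.5376 = 8.225 mg/L, and at the critical point k_2 D_c = k_1 L, so D_c = (0.226/0.478) × 8.225 = 3.889 mg/L.

t_c ≈ 2.75 d; D_c ≈ 3.89 mg/L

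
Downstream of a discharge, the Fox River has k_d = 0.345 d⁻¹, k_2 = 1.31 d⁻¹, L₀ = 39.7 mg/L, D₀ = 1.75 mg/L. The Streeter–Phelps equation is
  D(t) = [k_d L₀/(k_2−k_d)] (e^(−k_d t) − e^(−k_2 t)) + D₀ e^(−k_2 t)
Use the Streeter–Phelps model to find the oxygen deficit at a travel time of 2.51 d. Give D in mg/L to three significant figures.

k_d L₀/(k_2−k_d) = 0.345×39.7/(1.31−0.345) = 13.70/0.9650 = 14.19 mg/L.
e^(−k_d t) = e^(−0.345×2.510) = 0.4207; e^(−k_2 t) = e^(−1.31×2.510) = 0.03732.
D = 14.19 × (0.4207 − 0.03732) + 1.75 × 0.03732 = 5.441 + 0.06532 = 5.506 mg/L.

D ≈ 5.51 mg/L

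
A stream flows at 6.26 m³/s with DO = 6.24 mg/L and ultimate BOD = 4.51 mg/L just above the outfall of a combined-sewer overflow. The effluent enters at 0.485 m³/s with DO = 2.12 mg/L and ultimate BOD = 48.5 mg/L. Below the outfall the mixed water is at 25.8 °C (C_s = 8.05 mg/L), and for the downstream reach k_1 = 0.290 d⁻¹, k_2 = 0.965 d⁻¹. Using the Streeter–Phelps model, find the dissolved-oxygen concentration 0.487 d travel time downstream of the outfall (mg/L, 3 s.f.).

DO ≈ 5.93 mg/L

Mixed DO = (6.26×6.24 + 0.485×2.12)/(6.26+0.485) = 40.09/6.745 = 5.944 mg/L.
Mixed L₀ = (6.26×4.51 + 0.485×48.5)/(6.745) = 51.76/6.745 = 7.673 mg/L.
Initial deficit D₀ = C_s − DO₀ = 8.05 − 5.944 = 2.106 mg/L.
D(0.487) = [0.290×7.673/(0.965−0.290)](e^(−0.290×0.487) − e^(−0.965×0.487)) + 2.106 e^(−0.965×0.487)
= 3.297 × (0.8683 − 0.6250) + 2.106 × 0.6250 = 2.118 mg/L.
DO = 8.05 − 2.118 = 5.932 mg/L.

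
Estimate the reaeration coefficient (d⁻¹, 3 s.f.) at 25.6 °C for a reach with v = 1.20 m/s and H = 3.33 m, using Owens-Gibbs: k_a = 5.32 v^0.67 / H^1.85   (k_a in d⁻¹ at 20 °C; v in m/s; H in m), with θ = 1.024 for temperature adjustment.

k_a(20) = 5.32 × 1.20^0.67 / 3.33^1.85 = 5.32 × 1.130 / 9.258 = 0.6493 d⁻¹.
k_a(25.6) = 0.6493 × 1.024^(25.6−20) = 0.6493 × 1.142 = 0.7415 d⁻¹.

k_a ≈ 0.742 d⁻¹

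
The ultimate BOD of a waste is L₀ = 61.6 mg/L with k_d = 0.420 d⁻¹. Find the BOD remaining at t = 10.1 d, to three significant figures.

L_t = L₀ e^(−k_d t) = 61.6 × e^(−0.420×10.1) = 61.6 × 0.01438 = 0.8857 mg/L.

L ≈ 0.886 mg/L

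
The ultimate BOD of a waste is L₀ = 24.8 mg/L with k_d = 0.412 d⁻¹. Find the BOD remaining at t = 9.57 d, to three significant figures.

L ≈ 0.481 mg/L

L_t = L₀ e^(−k_d t) = 24.8 × e^(−0.412×9.57) = 24.8 × 0.01939 = 0.4809 mg/L.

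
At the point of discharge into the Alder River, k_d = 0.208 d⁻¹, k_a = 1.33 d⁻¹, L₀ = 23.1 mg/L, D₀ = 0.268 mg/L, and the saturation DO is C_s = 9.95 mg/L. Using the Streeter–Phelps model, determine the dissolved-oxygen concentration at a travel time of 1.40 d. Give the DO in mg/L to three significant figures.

DO ≈ 7.37 mg/L

k_d L₀/(k_a−k_d) = 0.208×23.1/(1.33−0.208) = 4.805/1.122 = 4.282 mg/L.
e^(−k_d t) = e^(−0.208×1.400) = 0.7474; e^(−k_a t) = e^(−1.33×1.400) = 0.1554.
D = 4.282 × (0.7474 − 0.1554) + 0.268 × 0.1554 = 2.535 + 0.04164 = 2.577 mg/L.
DO = C_s − D = 9.95 − 2.577 = 7.373 mg/L.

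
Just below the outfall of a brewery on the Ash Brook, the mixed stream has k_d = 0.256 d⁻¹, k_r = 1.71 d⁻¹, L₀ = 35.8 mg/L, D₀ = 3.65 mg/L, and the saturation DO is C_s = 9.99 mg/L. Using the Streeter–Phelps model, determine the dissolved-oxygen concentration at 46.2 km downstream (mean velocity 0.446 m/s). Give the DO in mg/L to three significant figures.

DO ≈ 5.69 mg/L

Travel time t = x/v = 46.2 km / (0.446 m/s) = 46200 m / 0.446 m/s = 103600 s = 1.199 d.
k_d L₀/(k_r−k_d) = 0.256×35.8/(1.71−0.256) = 9.165/1.454 = 6.303 mg/L.
e^(−k_d t) = e^(−0.256×1.199) = 0.7357; e^(−k_r t) = e^(−1.71×1.199) = 0.1287.
D = 6.303 × (0.7357 − 0.1287) + 3.65 × 0.1287 = 3.826 + 0.4698 = 4.296 mg/L.
DO = C_s − D = 9.99 − 4.296 = 5.694 mg/L.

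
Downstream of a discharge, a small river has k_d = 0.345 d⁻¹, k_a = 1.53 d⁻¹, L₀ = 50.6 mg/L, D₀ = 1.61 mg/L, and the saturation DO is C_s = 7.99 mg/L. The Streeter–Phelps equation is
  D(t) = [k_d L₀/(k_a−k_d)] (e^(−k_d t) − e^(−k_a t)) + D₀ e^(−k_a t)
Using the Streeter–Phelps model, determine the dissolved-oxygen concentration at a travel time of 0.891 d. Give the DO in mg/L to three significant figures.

k_d L₀/(k_a−k_d) = 0.345×50.6/(1.53−0.345) = 17.46/1.185 = 14.73 mg/L.
e^(−k_d t) = e^(−0.345×0.8910) = 0.7354; e^(−k_a t) = e^(−1.53×0.8910) = 0.2558.
D = 14.73 × (0.7354 − 0.2558) + 1.61 × 0.2558 = 7.064 + 0.4119 = 7.476 mg/L.
DO = C_s − D = 7.99 − 7.476 = 0.5139 mg/L.

DO ≈ 0.514 mg/L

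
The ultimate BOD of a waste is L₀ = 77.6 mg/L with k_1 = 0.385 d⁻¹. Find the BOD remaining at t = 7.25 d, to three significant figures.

L ≈ 4.76 mg/L

L_t = L₀ e^(−k_1 t) = 77.6 × e^(−0.385×7.25) = 77.6 × 0.06134 = 4.760 mg/L.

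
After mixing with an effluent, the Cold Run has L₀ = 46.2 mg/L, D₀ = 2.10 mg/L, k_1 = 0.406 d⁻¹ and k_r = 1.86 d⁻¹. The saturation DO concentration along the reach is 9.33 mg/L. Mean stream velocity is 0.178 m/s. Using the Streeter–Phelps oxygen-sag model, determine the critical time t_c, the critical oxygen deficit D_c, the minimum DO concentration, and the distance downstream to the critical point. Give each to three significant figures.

With k_r/k_1 = 4.581 and 1 − D₀(k_r−k_1)/(k_1 L₀) = 0.8372,
t_c = ln(4.581 × 0.8372) / (1.86 − 0.406) = ln(3.836) / 1.454 = 1.344/1.454 = 0.9246 d.
L(t_c) = L₀ e^(−k_1 t_c) = 46.2 × 0.6870 = 31.74 mg/L, and at the critical point k_r D_c = k_1 L, so D_c = (0.406/1.86) × 31.74 = 6.928 mg/L.
Minimum DO = C_s − D_c = 9.33 − 6.928 = 2.402 mg/L.
x_c = v t_c = 0.178 m/s × 0.9246 d × 86400 s/d = 14220 m ≈ 14.2 km.

t_c ≈ 0.925 d; D_c ≈ 6.93 mg/L; min DO ≈ 2.40 mg/L; x_c ≈ 14.2 km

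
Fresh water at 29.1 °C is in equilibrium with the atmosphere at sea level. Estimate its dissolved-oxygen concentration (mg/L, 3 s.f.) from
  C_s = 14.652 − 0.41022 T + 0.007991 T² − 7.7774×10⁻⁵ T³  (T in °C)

C_s = 14.652 − 0.41022×29.1 + 0.007991×29.1² − 7.7774×10⁻⁵×29.1³ = 7.565 mg/L.

C_s ≈ 7.56 mg/L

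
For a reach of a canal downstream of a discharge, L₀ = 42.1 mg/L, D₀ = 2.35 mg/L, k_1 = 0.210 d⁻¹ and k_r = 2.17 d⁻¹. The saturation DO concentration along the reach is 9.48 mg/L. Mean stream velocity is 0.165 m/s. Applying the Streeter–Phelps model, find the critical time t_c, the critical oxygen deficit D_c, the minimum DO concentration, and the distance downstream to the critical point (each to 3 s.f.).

With k_r/k_1 = 10.33 and 1 − D₀(k_r−k_1)/(k_1 L₀) = 0.4790,
t_c = ln(10.33 × 0.4790) / (2.17 − 0.210) = ln(4.950) / 1.960 = 1.599/1.960 = 0.8160 d.
D_c = (k_1/k_r) L₀ e^(−k_1 t_c) = (0.210/2.17) × 42.1 × e^(−0.210×0.8160) = 0.09677 × 42.1 × 0.8425 = 3.433 mg/L.
Minimum DO = C_s − D_c = 9.48 − 3.433 = 6.047 mg/L.
x_c = v t_c = 0.165 m/s × 0.8160 d × 86400 s/d = 11630 m ≈ 11.6 km.

t_c ≈ 0.816 d; D_c ≈ 3.43 mg/L; min DO ≈ 6.05 mg/L; x_c ≈ 11.6 km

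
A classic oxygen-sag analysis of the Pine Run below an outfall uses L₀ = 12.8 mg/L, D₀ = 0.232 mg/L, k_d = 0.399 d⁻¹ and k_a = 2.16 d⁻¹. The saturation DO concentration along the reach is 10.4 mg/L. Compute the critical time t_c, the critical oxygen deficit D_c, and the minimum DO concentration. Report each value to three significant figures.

t_c = [1/(k_a−k_d)] ln[(k_a/k_d)(1 − D₀(k_a−k_d)/(k_d L₀))]
= [1/(2.16−0.399)] ln[(2.16/0.399)(1 − 0.232×1.761/(0.399×12.8))]
= (1/1.761) ln[5.414 × 0.9200] = 0.5679 × ln(4.980) = 0.5679 × 1.606 = 0.9117 d.
D_c = (k_d/k_a) L₀ e^(−k_d t_c) = (0.399/2.16) × 12.8 × e^(−0.399×0.9117) = 0.1847 × 12.8 × 0.6950 = 1.643 mg/L.
Minimum DO = C_s − D_c = 10.4 − 1.643 = 8.757 mg/L.

t_c ≈ 0.912 d; D_c ≈ 1.64 mg/L; min DO ≈ 8.76 mg/L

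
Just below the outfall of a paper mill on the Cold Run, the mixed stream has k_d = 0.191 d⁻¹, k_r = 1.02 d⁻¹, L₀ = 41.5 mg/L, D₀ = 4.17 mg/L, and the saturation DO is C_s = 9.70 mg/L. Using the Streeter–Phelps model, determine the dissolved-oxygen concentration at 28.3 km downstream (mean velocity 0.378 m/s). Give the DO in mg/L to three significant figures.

Travel time t = x/v = 28.3 km / (0.378 m/s) = 28300 m / 0.378 m/s = 74870 s = 0.8665 d.
k_d L₀/(k_r−k_d) = 0.191×41.5/(1.02−0.191) = 7.926/0.8290 = 9.562 mg/L.
e^(−k_d t) = e^(−0.191×0.8665) = 0.8475; e^(−k_r t) = e^(−1.02×0.8665) = 0.4132.
D = 9.562 × (0.8475 − 0.4132) + 4.17 × 0.4132 = 4.152 + 1.723 = 5.875 mg/L.
DO = C_s − D = 9.70 − 5.875 = 3.825 mg/L.

DO ≈ 3.82 mg/L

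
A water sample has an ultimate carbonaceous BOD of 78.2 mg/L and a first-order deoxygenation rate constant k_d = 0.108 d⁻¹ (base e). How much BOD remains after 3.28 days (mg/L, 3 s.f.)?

L_t = L₀ e^(−k_d t) = 78.2 × e^(−0.108×3.28) = 78.2 × 0.7017 = 54.87 mg/L.

L ≈ 54.9 mg/L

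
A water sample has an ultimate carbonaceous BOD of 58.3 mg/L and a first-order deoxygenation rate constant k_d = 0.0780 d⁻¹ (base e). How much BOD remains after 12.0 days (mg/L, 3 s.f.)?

L ≈ 22.9 mg/L

L_t = L₀ e^(−k_d t) = 58.3 × e^(−0.0780×12.0) = 58.3 × 0.3922 = 22.86 mg/L.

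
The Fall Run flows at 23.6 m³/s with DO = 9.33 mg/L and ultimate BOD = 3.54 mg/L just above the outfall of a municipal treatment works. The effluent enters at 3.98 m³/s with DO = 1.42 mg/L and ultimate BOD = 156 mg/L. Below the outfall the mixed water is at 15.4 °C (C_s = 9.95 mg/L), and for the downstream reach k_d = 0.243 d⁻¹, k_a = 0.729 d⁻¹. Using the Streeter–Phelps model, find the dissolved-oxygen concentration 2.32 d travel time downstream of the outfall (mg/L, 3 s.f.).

DO ≈ 4.71 mg/L

Mixed DO = (23.6×9.33 + 3.98×1.42)/(23.6+3.98) = 225.8/27.58 = 8.189 mg/L.
Mixed L₀ = (23.6×3.54 + 3.98×156)/(27.58) = 704.4/27.58 = 25.54 mg/L.
Initial deficit D₀ = C_s − DO₀ = 9.95 − 8.189 = 1.761 mg/L.
D(2.32) = [0.243×25.54/(0.729−0.243)](e^(−0.243×2.32) − e^(−0.729×2.32)) + 1.761 e^(−0.729×2.32)
= 12.77 × (0.5691 − 0.1843) + 1.761 × 0.1843 = 5.238 mg/L.
DO = 9.95 − 5.238 = 4.712 mg/L.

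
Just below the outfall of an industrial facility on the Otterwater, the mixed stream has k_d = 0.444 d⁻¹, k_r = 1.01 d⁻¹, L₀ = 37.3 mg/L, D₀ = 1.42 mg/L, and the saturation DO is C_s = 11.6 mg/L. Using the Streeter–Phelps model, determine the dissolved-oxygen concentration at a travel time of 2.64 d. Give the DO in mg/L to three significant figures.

k_d L₀/(k_r−k_d) = 0.444×37.3/(1.01−0.444) = 16.56/0.5660 = 29.26 mg/L.
e^(−k_d t) = e^(−0.444×2.640) = 0.3097; e^(−k_r t) = e^(−1.01×2.640) = 0.06950.
D = 29.26 × (0.3097 − 0.06950) + 1.42 × 0.06950 = 7.028 + 0.09869 = 7.127 mg/L.
DO = C_s − D = 11.6 − 7.127 = 4.473 mg/L.

DO ≈ 4.47 mg/L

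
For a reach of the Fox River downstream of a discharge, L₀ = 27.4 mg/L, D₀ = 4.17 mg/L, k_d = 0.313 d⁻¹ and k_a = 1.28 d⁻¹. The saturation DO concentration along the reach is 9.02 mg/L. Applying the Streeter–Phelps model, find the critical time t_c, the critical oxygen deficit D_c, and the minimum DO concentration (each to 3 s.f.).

t_c ≈ 0.800 d; D_c ≈ 5.22 mg/L; min DO ≈ 3.80 mg/L

With k_a/k_d = 4.089 and 1 − D₀(k_a−k_d)/(k_d L₀) = 0.5298,
t_c = ln(4.089 × 0.5298) / (1.28 − 0.313) = ln(2.167) / 0.9670 = 0.7732/0.9670 = 0.7996 d.
L(t_c) = L₀ e^(−k_d t_c) = 27.4 × 0.7786 = 21.33 mg/L, and at the critical point k_a D_c = k_d L, so D_c = (0.313/1.28) × 21.33 = 5.217 mg/L.
Minimum DO = C_s − D_c = 9.02 − 5.217 = 3.803 mg/L.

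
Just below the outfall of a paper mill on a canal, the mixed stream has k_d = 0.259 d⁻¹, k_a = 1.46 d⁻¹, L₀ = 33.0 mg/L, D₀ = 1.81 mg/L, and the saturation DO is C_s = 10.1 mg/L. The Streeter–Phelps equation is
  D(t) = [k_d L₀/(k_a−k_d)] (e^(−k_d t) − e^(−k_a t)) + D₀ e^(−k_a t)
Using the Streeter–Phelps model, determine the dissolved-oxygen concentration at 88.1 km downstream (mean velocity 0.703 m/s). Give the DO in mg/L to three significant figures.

Travel time t = x/v = 88.1 km / (0.703 m/s) = 88100 m / 0.703 m/s = 125300 s = 1.450 d.
k_d L₀/(k_a−k_d) = 0.259×33.0/(1.46−0.259) = 8.547/1.201 = 7.117 mg/L.
e^(−k_d t) = e^(−0.259×1.450) = 0.6868; e^(−k_a t) = e^(−1.46×1.450) = 0.1203.
D = 7.117 × (0.6868 − 0.1203) + 1.81 × 0.1203 = 4.032 + 0.2178 = 4.249 mg/L.
DO = C_s − D = 10.1 − 4.249 = 5.851 mg/L.

DO ≈ 5.85 mg/L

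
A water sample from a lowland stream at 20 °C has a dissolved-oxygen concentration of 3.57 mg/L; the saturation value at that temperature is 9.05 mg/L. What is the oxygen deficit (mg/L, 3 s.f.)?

D ≈ 5.48 mg/L

D = C_s − C = 9.05 − 3.57 = 5.48 mg/L.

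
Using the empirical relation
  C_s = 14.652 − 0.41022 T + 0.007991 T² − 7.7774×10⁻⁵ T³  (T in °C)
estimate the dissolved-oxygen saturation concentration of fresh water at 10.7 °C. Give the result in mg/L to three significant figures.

C_s = 14.652 − 0.41022×10.7 + 0.007991×10.7² − 7.7774×10⁻⁵×10.7³ = 11.08 mg/L.

C_s ≈ 11.1 mg/L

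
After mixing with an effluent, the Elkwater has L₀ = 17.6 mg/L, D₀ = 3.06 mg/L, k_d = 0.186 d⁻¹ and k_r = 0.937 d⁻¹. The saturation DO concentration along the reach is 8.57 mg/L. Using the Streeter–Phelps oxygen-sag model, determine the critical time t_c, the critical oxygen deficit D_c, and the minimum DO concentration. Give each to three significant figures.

t_c ≈ 0.541 d; D_c ≈ 3.16 mg/L; min DO ≈ 5.41 mg/L

At the critical point dD/dt = 0, so k_d L₀ e^(−k_d t) = k_r D. Substituting D(t) from the Streeter–Phelps equation and solving for t gives
t_c = ln[(k_r/k_d)(1 − D₀(k_r−k_d)/(k_d L₀))] / (k_r−k_d).
Here k_r−k_d = 0.7510 d⁻¹ and 1 − D₀(k_r−k_d)/(k_d L₀) = 1 − 3.06×0.7510/(0.186×17.6) = 0.2980, so
t_c = ln(5.038 × 0.2980) / 0.7510 = 0.4063 / 0.7510 = 0.5410 d.
L(t_c) = L₀ e^(−k_d t_c) = 17.6 × 0.9043 = 15.92 mg/L, and at the critical point k_r D_c = k_d L, so D_c = (0.186/0.937) × 15.92 = 3.159 mg/L.
Minimum DO = C_s − D_c = 8.57 − 3.159 = 5.411 mg/L.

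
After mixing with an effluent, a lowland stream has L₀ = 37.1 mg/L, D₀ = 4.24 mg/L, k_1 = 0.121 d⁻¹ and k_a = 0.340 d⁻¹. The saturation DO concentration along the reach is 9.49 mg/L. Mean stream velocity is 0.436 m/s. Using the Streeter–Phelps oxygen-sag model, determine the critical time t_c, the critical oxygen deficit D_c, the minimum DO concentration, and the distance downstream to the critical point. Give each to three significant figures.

t_c ≈ 3.66 d; D_c ≈ 8.48 mg/L; min DO ≈ 1.01 mg/L; x_c ≈ 138 km

t_c = [1/(k_a−k_1)] ln[(k_a/k_1)(1 − D₀(k_a−k_1)/(k_1 L₀))]
= [1/(0.340−0.121)] ln[(0.340/0.121)(1 − 4.24×0.2190/(0.121×37.1))]
= (1/0.2190) ln[2.810 × 0.7932] = 4.566 × ln(2.229) = 4.566 × 0.8014 = 3.659 d.
L(t_c) = L₀ e^(−k_1 t_c) = 37.1 × 0.6422 = 23.83 mg/L, and at the critical point k_a D_c = k_1 L, so D_c = (0.121/0.340) × 23.83 = 8.480 mg/L.
Minimum DO = C_s − D_c = 9.49 − 8.480 = 1.010 mg/L.
x_c = v t_c = 0.436 m/s × 3.659 d × 86400 s/d = 137900 m ≈ 138 km.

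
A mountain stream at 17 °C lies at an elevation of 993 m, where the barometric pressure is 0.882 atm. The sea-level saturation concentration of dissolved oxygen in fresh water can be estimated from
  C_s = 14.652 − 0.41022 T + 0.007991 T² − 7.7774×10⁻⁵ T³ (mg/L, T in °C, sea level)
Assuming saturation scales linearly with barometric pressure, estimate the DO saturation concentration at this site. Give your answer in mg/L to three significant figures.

At sea level: C_s = 14.652 − 0.41022×17 + 0.007991×17² − 7.7774×10⁻⁵×17³ = 9.606 mg/L.
Pressure correction: C_s' = 9.606 × 0.882 = 8.472 mg/L.

C_s ≈ 8.47 mg/L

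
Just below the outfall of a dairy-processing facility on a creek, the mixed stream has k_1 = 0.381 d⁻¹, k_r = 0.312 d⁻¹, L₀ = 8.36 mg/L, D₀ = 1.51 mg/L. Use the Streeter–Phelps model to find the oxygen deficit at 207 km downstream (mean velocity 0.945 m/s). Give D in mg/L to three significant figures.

D ≈ 4.04 mg/L

Travel time t = x/v = 207 km / (0.945 m/s) = 207000 m / 0.945 m/s = 219000 s = 2.535 d.
k_1 L₀/(k_r−k_1) = 0.381×8.36/(0.312−0.381) = 3.185/-0.06900 = -46.16 mg/L.
e^(−k_1 t) = e^(−0.381×2.535) = 0.3806; e^(−k_r t) = e^(−0.312×2.535) = 0.4534.
D = -46.16 × (0.3806 − 0.4534) + 1.51 × 0.4534 = 3.359 + 0.6846 = 4.043 mg/L.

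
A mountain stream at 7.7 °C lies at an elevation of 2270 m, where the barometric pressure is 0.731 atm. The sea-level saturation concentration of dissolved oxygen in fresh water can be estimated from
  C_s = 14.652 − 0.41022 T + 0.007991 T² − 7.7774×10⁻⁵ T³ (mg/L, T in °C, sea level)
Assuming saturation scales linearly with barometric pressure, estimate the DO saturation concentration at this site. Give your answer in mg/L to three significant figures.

At sea level: C_s = 14.652 − 0.41022×7.7 + 0.007991×7.7² − 7.7774×10⁻⁵×7.7³ = 11.93 mg/L.
Pressure correction: C_s' = 11.93 × 0.731 = 8.722 mg/L.

C_s ≈ 8.72 mg/L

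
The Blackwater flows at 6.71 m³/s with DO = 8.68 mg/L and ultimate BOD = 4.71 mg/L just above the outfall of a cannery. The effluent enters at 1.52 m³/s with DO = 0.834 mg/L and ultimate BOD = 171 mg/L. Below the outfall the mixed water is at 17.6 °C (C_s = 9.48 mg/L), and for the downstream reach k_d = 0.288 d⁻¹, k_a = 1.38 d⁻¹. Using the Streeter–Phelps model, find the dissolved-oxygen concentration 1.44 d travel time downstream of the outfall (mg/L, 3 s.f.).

DO ≈ 4.28 mg/L

Mixed DO = (6.71×8.68 + 1.52×0.834)/(6.71+1.52) = 59.51/8.230 = 7.231 mg/L.
Mixed L₀ = (6.71×4.71 + 1.52×171)/(8.230) = 291.5/8.230 = 35.42 mg/L.
Initial deficit D₀ = C_s − DO₀ = 9.48 − 7.231 = 2.249 mg/L.
D(1.44) = [0.288×35.42/(1.38−0.288)](e^(−0.288×1.44) − e^(−1.38×1.44)) + 2.249 e^(−1.38×1.44)
= 9.342 × (0.6605 − 0.1371) + 2.249 × 0.1371 = 5.198 mg/L.
DO = 9.48 − 5.198 = 4.282 mg/L.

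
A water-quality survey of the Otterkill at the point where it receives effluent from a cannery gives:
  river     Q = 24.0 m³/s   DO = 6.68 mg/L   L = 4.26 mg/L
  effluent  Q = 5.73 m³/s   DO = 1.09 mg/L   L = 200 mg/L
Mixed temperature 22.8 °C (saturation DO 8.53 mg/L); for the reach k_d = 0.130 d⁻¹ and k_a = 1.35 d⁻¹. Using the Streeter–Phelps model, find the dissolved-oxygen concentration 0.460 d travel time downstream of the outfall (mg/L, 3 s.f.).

Mixed DO = (24.0×6.68 + 5.73×1.09)/(24.0+5.73) = 166.6/29.73 = 5.603 mg/L.
Mixed L₀ = (24.0×4.26 + 5.73×200)/(29.73) = 1248/29.73 = 41.99 mg/L.
Initial deficit D₀ = C_s − DO₀ = 8.53 − 5.603 = 2.927 mg/L.
D(0.460) = [0.130×41.99/(1.35−0.130)](e^(−0.130×0.460) − e^(−1.35×0.460)) + 2.927 e^(−1.35×0.460)
= 4.474 × (0.9420 − 0.5374) + 2.927 × 0.5374 = 3.383 mg/L.
DO = 8.53 − 3.383 = 5.147 mg/L.

DO ≈ 5.15 mg/L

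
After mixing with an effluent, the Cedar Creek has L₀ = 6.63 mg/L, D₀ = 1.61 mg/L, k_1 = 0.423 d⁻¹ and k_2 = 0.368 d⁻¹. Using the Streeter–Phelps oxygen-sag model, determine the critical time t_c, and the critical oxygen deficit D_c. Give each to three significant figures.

With k_2/k_1 = 0.8700 and 1 − D₀(k_2−k_1)/(k_1 L₀) = 1.032,
t_c = ln(0.8700 × 1.032) / (0.368 − 0.423) = ln(0.8974) / -0.05500 = -0.1082/-0.05500 = 1.967 d.
D_c = (k_1/k_2) L₀ e^(−k_1 t_c) = (0.423/0.368) × 6.63 × e^(−0.423×1.967) = 1.149 × 6.63 × 0.4351 = 3.316 mg/L.

t_c ≈ 1.97 d; D_c ≈ 3.32 mg/L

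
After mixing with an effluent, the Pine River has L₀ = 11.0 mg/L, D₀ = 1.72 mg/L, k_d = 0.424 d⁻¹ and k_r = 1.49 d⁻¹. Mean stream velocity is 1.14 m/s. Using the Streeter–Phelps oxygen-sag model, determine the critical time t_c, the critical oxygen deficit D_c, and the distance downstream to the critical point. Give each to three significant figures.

t_c ≈ 0.710 d; D_c ≈ 2.32 mg/L; x_c ≈ 70.0 km

At the critical point dD/dt = 0, so k_d L₀ e^(−k_d t) = k_r D. Substituting D(t) from the Streeter–Phelps equation and solving for t gives
t_c = ln[(k_r/k_d)(1 − D₀(k_r−k_d)/(k_d L₀))] / (k_r−k_d).
Here k_r−k_d = 1.066 d⁻¹ and 1 − D₀(k_r−k_d)/(k_d L₀) = 1 − 1.72×1.066/(0.424×11.0) = 0.6069, so
t_c = ln(3.514 × 0.6069) / 1.066 = 0.7574 / 1.066 = 0.7105 d.
L(t_c) = L₀ e^(−k_d t_c) = 11.0 × 0.7399 = 8.139 mg/L, and at the critical point k_r D_c = k_d L, so D_c = (0.424/1.49) × 8.139 = 2.316 mg/L.
x_c = v t_c = 1.14 m/s × 0.7105 d × 86400 s/d = 69980 m ≈ 70.0 km.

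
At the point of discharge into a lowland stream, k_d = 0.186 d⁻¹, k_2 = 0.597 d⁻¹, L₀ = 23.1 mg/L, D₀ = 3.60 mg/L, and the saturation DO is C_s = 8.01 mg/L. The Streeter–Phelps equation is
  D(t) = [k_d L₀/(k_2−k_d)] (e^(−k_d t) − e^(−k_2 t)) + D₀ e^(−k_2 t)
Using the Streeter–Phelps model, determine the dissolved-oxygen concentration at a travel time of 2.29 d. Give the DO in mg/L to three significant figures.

k_d L₀/(k_2−k_d) = 0.186×23.1/(0.597−0.186) = 4.297/0.4110 = 10.45 mg/L.
e^(−k_d t) = e^(−0.186×2.290) = 0.6532; e^(−k_2 t) = e^(−0.597×2.290) = 0.2548.
D = 10.45 × (0.6532 − 0.2548) + 3.60 × 0.2548 = 4.164 + 0.9174 = 5.081 mg/L.
DO = C_s − D = 8.01 − 5.081 = 2.929 mg/L.

DO ≈ 2.93 mg/L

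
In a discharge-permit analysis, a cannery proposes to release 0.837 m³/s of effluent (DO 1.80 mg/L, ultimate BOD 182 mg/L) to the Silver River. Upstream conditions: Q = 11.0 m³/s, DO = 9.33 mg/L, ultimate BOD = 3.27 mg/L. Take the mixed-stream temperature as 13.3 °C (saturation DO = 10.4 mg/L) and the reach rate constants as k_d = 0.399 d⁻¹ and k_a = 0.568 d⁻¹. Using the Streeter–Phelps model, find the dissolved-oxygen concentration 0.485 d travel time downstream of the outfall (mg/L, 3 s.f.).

Mixed DO = (11.0×9.33 + 0.837×1.80)/(11.0+0.837) = 104.1/11.84 = 8.798 mg/L.
Mixed L₀ = (11.0×3.27 + 0.837×182)/(11.84) = 188.3/11.84 = 15.91 mg/L.
Initial deficit D₀ = C_s − DO₀ = 10.4 − 8.798 = 1.602 mg/L.
D(0.485) = [0.399×15.91/(0.568−0.399)](e^(−0.399×0.485) − e^(−0.568×0.485)) + 1.602 e^(−0.568×0.485)
= 37.56 × (0.8241 − 0.7592) + 1.602 × 0.7592 = 3.652 mg/L.
DO = 10.4 − 3.652 = 6.748 mg/L.

DO ≈ 6.75 mg/L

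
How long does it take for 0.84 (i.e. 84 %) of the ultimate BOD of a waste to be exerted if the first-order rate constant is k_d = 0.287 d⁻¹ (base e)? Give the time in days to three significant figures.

t ≈ 6.39 d

y/L₀ = 1 − e^(−k_d t) = 0.84 ⇒ e^(−k_d t) = 0.160
t = −ln(0.160) / 0.287 = 1.833 / 0.287 = 6.385 d.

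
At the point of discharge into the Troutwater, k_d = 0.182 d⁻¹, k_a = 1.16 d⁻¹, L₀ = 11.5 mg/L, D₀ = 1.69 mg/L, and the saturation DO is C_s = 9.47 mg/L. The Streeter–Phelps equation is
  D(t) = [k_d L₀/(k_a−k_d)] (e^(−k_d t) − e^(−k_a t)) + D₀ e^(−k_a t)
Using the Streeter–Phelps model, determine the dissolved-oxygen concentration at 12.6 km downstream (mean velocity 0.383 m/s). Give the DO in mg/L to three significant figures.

Travel time t = x/v = 12.6 km / (0.383 m/s) = 12600 m / 0.383 m/s = 32900 s = 0.3808 d.
k_d L₀/(k_a−k_d) = 0.182×11.5/(1.16−0.182) = 2.093/0.9780 = 2.140 mg/L.
e^(−k_d t) = e^(−0.182×0.3808) = 0.9330; e^(−k_a t) = e^(−1.16×0.3808) = 0.6429.
D = 2.140 × (0.9330 − 0.6429) + 1.69 × 0.6429 = 0.6208 + 1.087 = 1.707 mg/L.
DO = C_s − D = 9.47 − 1.707 = 7.763 mg/L.

DO ≈ 7.76 mg/L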